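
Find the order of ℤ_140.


ℤ_n has n elements.

|ℤ_140| = 140


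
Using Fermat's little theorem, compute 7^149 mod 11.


Fermat's little theorem: if p is prime and gcd(a,p)=1, then a^(p-1) ≡ 1 (mod p)
p = 11 is prime, gcd(7,11) = 1
Reduce exponent: 149 mod 10 = 9
So 7^149 ≡ 7^9 (mod 11)
7^9 mod 11 = 8

7^149 ≡ 8 (mod 11)


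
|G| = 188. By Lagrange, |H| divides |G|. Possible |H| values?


Lagrange's theorem: |H| divides |G|
|G| = 188
Divisors of 188: 1, 2, 4, 47, 94, 188

Possible subgroup orders: {1, 2, 4, 47, 94, 188}


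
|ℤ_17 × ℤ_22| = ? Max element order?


|ℤ_17 × ℤ_22| = 17 × 22 = 374
Max element order = lcm(17,22) = 374
Cyclic? Yes (gcd=1)

|ℤ_17×ℤ_22| = 374, max element order = 374


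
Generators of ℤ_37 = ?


g generates ℤ_n iff gcd(g,n) = 1
Prime factors of 37: 37
Generators are g ∈ {1,...,36} not divisible by any of these primes.
Generators: {1, 2, 3, 4, 5, 6, 7, 8, 9, 10, 11, 12, 13, 14, 15, 16, 17, 18, 19, 20, 21, 22, 23, 24, 25, 26, 27, 28, 29, 30, 31, 32, 33, 34, 35, 36}
Number of generators = φ(37) = 36

Generators of ℤ_37 = {1, 2, 3, 4, 5, 6, 7, 8, 9, 10, 11, 12, 13, 14, 15, 16, 17, 18, 19, 20, 21, 22, 23, 24, 25, 26, 27, 28, 29, 30, 31, 32, 33, 34, 35, 36}


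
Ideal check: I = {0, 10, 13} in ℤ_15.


Check ideal conditions for I = {0, 10, 13} in ℤ_15:
(1) I is an additive subgroup? No
(2) For r ∈ ℤ_15 and a ∈ I: r·a ∈ I? No  [counterexample: r=2, a=10, r·a mod 15 = 5 ∉ I]

No, I is not an ideal of ℤ_15


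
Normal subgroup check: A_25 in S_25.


H = A_25 in S_25
A_25 has index 2 in S_25, and every subgroup of index 2 is normal

Yes, normal subgroup


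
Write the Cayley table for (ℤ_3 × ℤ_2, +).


Elements: {(0,0), (0,1), (1,0), (1,1), (2,0), (2,1)}
Operation: componentwise addition mod (3, 2)
Entry (a, b) = ((a₁+b₁) mod 3, (a₂+b₂) mod 2)

Cayley table:
      | (0,0) | (0,1) | (1,0) | (1,1) | (2,0) | (2,1)
(0,0) | (0,0) | (0,1) | (1,0) | (1,1) | (2,0) | (2,1)
(0,1) | (0,1) | (0,0) | (1,1) | (1,0) | (2,1) | (2,0)
(1,0) | (1,0) | (1,1) | (2,0) | (2,1) | (0,0) | (0,1)
(1,1) | (1,1) | (1,0) | (2,1) | (2,0) | (0,1) | (0,0)
(2,0) | (2,0) | (2,1) | (0,0) | (0,1) | (1,0) | (1,1)
(2,1) | (2,1) | (2,0) | (0,1) | (0,0) | (1,1) | (1,0)


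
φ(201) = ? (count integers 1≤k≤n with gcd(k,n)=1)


Factor n: 201 = 3 × 67
φ(n) = n · ∏(1 - 1/p) over distinct primes p | n
φ(201) = 201 · (1 - 1/3) · (1 - 1/67) = 132

φ(201) = 132


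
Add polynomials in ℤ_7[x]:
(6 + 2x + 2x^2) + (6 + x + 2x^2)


Add coefficients mod 7:
x^0: 6 + 6 = 5 (mod 7)
x^1: 2 + 1 = 3 (mod 7)
x^2: 2 + 2 = 4 (mod 7)
Result: 5 + 3x + 4x^2

f + g = 5 + 3x + 4x^2


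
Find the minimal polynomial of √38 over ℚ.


√38 satisfies x² - 38 = 0, irreducible over ℚ since 38 is squarefree

Minimal polynomial: x² - 38


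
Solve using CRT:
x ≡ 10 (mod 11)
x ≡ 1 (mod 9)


m₁ = 11, m₂ = 9, gcd = 1, so CRT applies. M = m₁·m₂ = 99
Let M₁ = M/m₁ = 9, M₂ = M/m₂ = 11
Find y₁ ≡ M₁⁻¹ (mod m₁): 9⁻¹ ≡ 5 (mod 11)
Find y₂ ≡ M₂⁻¹ (mod m₂): 11⁻¹ ≡ 5 (mod 9)
x = a₁·M₁·y₁ + a₂·M₂·y₂ = 10·9·5 + 1·11·5 = 505
Reduce mod 99: x ≡ 10
Check: 10 mod 11 = 10 ✓, 10 mod 9 = 1 ✓

x ≡ 10 (mod 99)


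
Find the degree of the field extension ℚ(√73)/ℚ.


√73 has minimal polynomial x² - 73 (irreducible over ℚ since 73 is squarefree)

[ℚ(√73)/ℚ] = 2


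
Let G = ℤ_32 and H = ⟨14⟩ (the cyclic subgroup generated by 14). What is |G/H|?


|⟨14⟩| = n / gcd(14, 32) = 32 / 2 = 16
H is normal (ℤ_32 is abelian).
|G/H| = |G| / |H| = 32 / 16 = 2

|G/H| = 2


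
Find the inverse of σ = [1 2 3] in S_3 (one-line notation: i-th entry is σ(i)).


To find σ⁻¹, swap domain and range:
σ(1) = 1 → σ⁻¹(1) = 1
σ(2) = 2 → σ⁻¹(2) = 2
σ(3) = 3 → σ⁻¹(3) = 3

σ⁻¹ = [1 2 3]


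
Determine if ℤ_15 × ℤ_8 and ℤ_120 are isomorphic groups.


Comparing ℤ_15 × ℤ_8 and ℤ_120:
gcd(15,8) = 1, so ℤ_15 × ℤ_8 ≅ ℤ_120 (CRT)

Yes, ℤ_15 × ℤ_8 ≅ ℤ_120


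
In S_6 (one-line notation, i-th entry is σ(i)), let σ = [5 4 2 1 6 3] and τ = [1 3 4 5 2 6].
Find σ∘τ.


σ∘τ: apply τ first, then σ
1 →τ 1 →σ 5
2 →τ 3 →σ 2
3 →τ 4 →σ 1
4 →τ 5 →σ 6
5 →τ 2 →σ 4
6 →τ 6 →σ 3

σ∘τ = [5 2 1 6 4 3]


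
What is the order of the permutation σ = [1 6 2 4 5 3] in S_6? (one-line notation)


Cycle decomposition: (2 6 3)
Cycle lengths: 3
Order = lcm(3) = 3

ord(σ) = 3


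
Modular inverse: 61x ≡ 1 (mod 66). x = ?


Use the extended Euclidean algorithm to write 1 = 61·s + 66·t; then s mod 66 is the inverse.
Euclidean algorithm:
  61 = 0·66 + 61
  66 = 1·61 + 5
  61 = 12·5 + 1
  5 = 5·1 + 0
gcd(61,66) = 1
Back-substitution gives: 61·(13) + 66·(-12) = 1
So 61⁻¹ ≡ 13 ≡ 13 (mod 66)
Check: 61 × 13 = 793 ≡ 1 (mod 66) ✓

61⁻¹ ≡ 13 (mod 66)


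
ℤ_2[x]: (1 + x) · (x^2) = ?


Expand and collect like terms; reduce coefficients mod 2:
x^0: 1·0 = 0 ≡ 0 (mod 2)
x^1: 1·0 + 1·0 = 0 ≡ 0 (mod 2)
x^2: 1·1 + 1·0 = 1 ≡ 1 (mod 2)
x^3: 1·1 = 1 ≡ 1 (mod 2)
Result: x^2 + x^3

f · g = x^2 + x^3


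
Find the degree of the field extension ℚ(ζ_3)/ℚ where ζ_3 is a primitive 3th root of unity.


[ℚ(ζ_n):ℚ] = deg Φ_n(x) = φ(n). Here φ(3) = 2

[ℚ(ζ_3)/ℚ where ζ_3 is a primitive 3th root of unity] = 2


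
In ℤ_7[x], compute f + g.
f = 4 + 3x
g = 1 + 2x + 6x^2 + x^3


Add coefficients mod 7:
x^0: 4 + 1 = 5 (mod 7)
x^1: 3 + 2 = 5 (mod 7)
x^2: 0 + 6 = 6 (mod 7)
x^3: 0 + 1 = 1 (mod 7)
Result: 5 + 5x + 6x^2 + x^3

f + g = 5 + 5x + 6x^2 + x^3


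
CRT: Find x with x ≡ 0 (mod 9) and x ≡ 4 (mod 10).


m₁ = 9, m₂ = 10, gcd = 1, so CRT applies. M = m₁·m₂ = 90
Let M₁ = M/m₁ = 10, M₂ = M/m₂ = 9
Find y₁ ≡ M₁⁻¹ (mod m₁): 10⁻¹ ≡ 1 (mod 9)
Find y₂ ≡ M₂⁻¹ (mod m₂): 9⁻¹ ≡ 9 (mod 10)
x = a₁·M₁·y₁ + a₂·M₂·y₂ = 0·10·1 + 4·9·9 = 324
Reduce mod 90: x ≡ 54
Check: 54 mod 9 = 0 ✓, 54 mod 10 = 4 ✓

x ≡ 54 (mod 90)


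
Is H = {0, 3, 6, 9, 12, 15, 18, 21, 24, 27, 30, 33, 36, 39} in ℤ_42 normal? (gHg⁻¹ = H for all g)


H = {0, 3, 6, 9, 12, 15, 18, 21, 24, 27, 30, 33, 36, 39} in ℤ_42
ℤ_42 is abelian; every subgroup of an abelian group is normal

Yes, normal subgroup


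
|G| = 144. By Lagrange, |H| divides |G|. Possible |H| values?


Lagrange's theorem: |H| divides |G|
|G| = 144
Divisors of 144: 1, 2, 3, 4, 6, 8, 9, 12, 16, 18, 24, 36, 48, 72, 144

Possible subgroup orders: {1, 2, 3, 4, 6, 8, 9, 12, 16, 18, 24, 36, 48, 72, 144}


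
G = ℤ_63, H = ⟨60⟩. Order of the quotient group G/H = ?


|⟨60⟩| = n / gcd(60, 63) = 63 / 3 = 21
H is normal (ℤ_63 is abelian).
|G/H| = |G| / |H| = 63 / 21 = 3

|G/H| = 3


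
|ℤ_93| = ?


ℤ_n has n elements.

|ℤ_93| = 93


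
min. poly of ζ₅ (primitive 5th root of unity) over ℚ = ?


ζ₅ is a root of Φ₅(x) = x⁴ + x³ + x² + x + 1, irreducible over ℚ

Minimal polynomial: x⁴ + x³ + x² + x + 1


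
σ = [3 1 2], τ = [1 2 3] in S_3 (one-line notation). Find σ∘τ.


σ∘τ: apply τ first, then σ
1 →τ 1 →σ 3
2 →τ 2 →σ 1
3 →τ 3 →σ 2

σ∘τ = [3 1 2]


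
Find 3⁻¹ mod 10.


Use the extended Euclidean algorithm to write 1 = 3·s + 10·t; then s mod 10 is the inverse.
Euclidean algorithm:
  3 = 0·10 + 3
  10 = 3·3 + 1
  3 = 3·1 + 0
gcd(3,10) = 1
Back-substitution gives: 3·(-3) + 10·(1) = 1
So 3⁻¹ ≡ -3 ≡ 7 (mod 10)
Check: 3 × 7 = 21 ≡ 1 (mod 10) ✓

3⁻¹ ≡ 7 (mod 10)


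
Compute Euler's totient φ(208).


Factor n: 208 = 2^4 × 13
φ(n) = n · ∏(1 - 1/p) over distinct primes p | n
φ(208) = 208 · (1 - 1/2) · (1 - 1/13) = 96

φ(208) = 96


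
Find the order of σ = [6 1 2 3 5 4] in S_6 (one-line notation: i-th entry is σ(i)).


Cycle decomposition: (1 6 4 3 2)
Cycle lengths: 5
Order = lcm(5) = 5

ord(σ) = 5


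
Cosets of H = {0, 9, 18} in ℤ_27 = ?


H = {0, 9, 18}, |H| = 3
Number of cosets = |G|/|H| = 27/3 = 9
0 + H = {0, 9, 18}
1 + H = {1, 10, 19}
2 + H = {2, 11, 20}
3 + H = {3, 12, 21}
4 + H = {4, 13, 22}
5 + H = {5, 14, 23}
6 + H = {6, 15, 24}
7 + H = {7, 16, 25}
8 + H = {8, 17, 26}

Cosets: 0+H={0,9,18}; 1+H={1,10,19}; 2+H={2,11,20}; 3+H={3,12,21}; 4+H={4,13,22}; 5+H={5,14,23}; 6+H={6,15,24}; 7+H={7,16,25}; 8+H={8,17,26}


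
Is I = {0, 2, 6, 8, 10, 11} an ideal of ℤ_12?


Check ideal conditions for I = {0, 2, 6, 8, 10, 11} in ℤ_12:
(1) I is an additive subgroup? No
(2) For r ∈ ℤ_12 and a ∈ I: r·a ∈ I? No  [counterexample: r=2, a=2, r·a mod 12 = 4 ∉ I]

No, I is not an ideal of ℤ_12


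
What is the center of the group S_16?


Z(G) = {g ∈ G | gx = xg for all x ∈ G}
S_n is non-abelian for n ≥ 3; Z(S_16) is trivial

Z(S_16) = {e}


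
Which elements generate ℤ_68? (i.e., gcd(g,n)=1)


g generates ℤ_n iff gcd(g,n) = 1
Prime factors of 68: 2, 17
Generators are g ∈ {1,...,67} not divisible by any of these primes.
Generators: {1, 3, 5, 7, 9, 11, 13, 15, 19, 21, 23, 25, 27, 29, 31, 33, 35, 37, 39, 41, 43, 45, 47, 49, 53, 55, 57, 59, 61, 63, 65, 67}
Number of generators = φ(68) = 32

Generators of ℤ_68 = {1, 3, 5, 7, 9, 11, 13, 15, 19, 21, 23, 25, 27, 29, 31, 33, 35, 37, 39, 41, 43, 45, 47, 49, 53, 55, 57, 59, 61, 63, 65, 67}


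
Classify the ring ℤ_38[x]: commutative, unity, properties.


ℤ_38 has zero divisors (2·19 ≡ 0), and these lift to constant zero divisors in ℤ_38[x]; so not an integral domain
Commutative: Yes
Integral domain: No
Has unity: Yes

ℤ_38[x]: Commutative=Yes, Unity=Yes


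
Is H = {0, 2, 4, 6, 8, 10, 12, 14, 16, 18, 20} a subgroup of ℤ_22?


Subgroup test for H = {0, 2, 4, 6, 8, 10, 12, 14, 16, 18, 20} in (ℤ_22, +):
(1) 0 ∈ H? Yes
(2) Closure: for all a,b ∈ H, (a+b) mod 22 ∈ H? Yes
(3) Inverses: for all a ∈ H, -a mod 22 ∈ H? Yes

Yes, H is a subgroup of ℤ_22


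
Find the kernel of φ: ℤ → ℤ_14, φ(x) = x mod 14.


Kernel = preimage of identity
ker(φ) = {x ∈ ℤ : x ≡ 0 (mod 14)} = 14ℤ = {0, ±14, ±28, ...}

ker(φ) = 14ℤ


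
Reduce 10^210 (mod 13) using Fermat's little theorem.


Fermat's little theorem: if p is prime and gcd(a,p)=1, then a^(p-1) ≡ 1 (mod p)
p = 13 is prime, gcd(10,13) = 1
Reduce exponent: 210 mod 12 = 6
So 10^210 ≡ 10^6 (mod 13)
10^6 mod 13 = 1

10^210 ≡ 1 (mod 13)


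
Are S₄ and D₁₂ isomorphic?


Comparing S₄ and D₁₂:
S₄ has trivial center; D₁₂ has center {e, r⁶}

No, S₄ ≇ D₁₂


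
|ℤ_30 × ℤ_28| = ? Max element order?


|ℤ_30 × ℤ_28| = 30 × 28 = 840
Max element order = lcm(30,28) = 420
Cyclic? No (gcd=2)

|ℤ_30×ℤ_28| = 840, max element order = 420


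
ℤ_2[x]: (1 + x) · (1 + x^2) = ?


Expand and collect like terms; reduce coefficients mod 2:
x^0: 1·1 = 1 ≡ 1 (mod 2)
x^1: 1·0 + 1·1 = 1 ≡ 1 (mod 2)
x^2: 1·1 + 1·0 = 1 ≡ 1 (mod 2)
x^3: 1·1 = 1 ≡ 1 (mod 2)
Result: 1 + x + x^2 + x^3

f · g = 1 + x + x^2 + x^3


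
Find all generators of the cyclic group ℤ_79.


g generates ℤ_n iff gcd(g,n) = 1
Prime factors of 79: 79
Generators are g ∈ {1,...,78} not divisible by any of these primes.
Generators: {1, 2, 3, 4, 5, 6, 7, 8, 9, 10, 11, 12, 13, 14, 15, 16, 17, 18, 19, 20, 21, 22, 23, 24, 25, 26, 27, 28, 29, 30, 31, 32, 33, 34, 35, 36, 37, 38, 39, 40, 41, 42, 43, 44, 45, 46, 47, 48, 49, 50, 51, 52, 53, 54, 55, 56, 57, 58, 59, 60, 61, 62, 63, 64, 65, 66, 67, 68, 69, 70, 71, 72, 73, 74, 75, 76, 77, 78}
Number of generators = φ(79) = 78

Generators of ℤ_79 = {1, 2, 3, 4, 5, 6, 7, 8, 9, 10, 11, 12, 13, 14, 15, 16, 17, 18, 19, 20, 21, 22, 23, 24, 25, 26, 27, 28, 29, 30, 31, 32, 33, 34, 35, 36, 37, 38, 39, 40, 41, 42, 43, 44, 45, 46, 47, 48, 49, 50, 51, 52, 53, 54, 55, 56, 57, 58, 59, 60, 61, 62, 63, 64, 65, 66, 67, 68, 69, 70, 71, 72, 73, 74, 75, 76, 77, 78}


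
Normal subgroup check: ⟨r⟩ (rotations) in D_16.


H = ⟨r⟩ (rotations) in D_16
The rotation subgroup ⟨r⟩ has index 2 in D_16, so it is normal

Yes, normal subgroup


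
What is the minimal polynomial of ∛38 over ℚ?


∛38 satisfies x³ - 38 = 0, irreducible over ℚ (no rational root; 38 is not a perfect cube)

Minimal polynomial: x³ - 38


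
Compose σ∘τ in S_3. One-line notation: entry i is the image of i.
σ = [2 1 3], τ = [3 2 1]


σ∘τ: apply τ first, then σ
1 →τ 3 →σ 3
2 →τ 2 →σ 1
3 →τ 1 →σ 2

σ∘τ = [3 1 2]


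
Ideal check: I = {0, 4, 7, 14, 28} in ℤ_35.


Check ideal conditions for I = {0, 4, 7, 14, 28} in ℤ_35:
(1) I is an additive subgroup? No
(2) For r ∈ ℤ_35 and a ∈ I: r·a ∈ I? No  [counterexample: r=2, a=4, r·a mod 35 = 8 ∉ I]

No, I is not an ideal of ℤ_35


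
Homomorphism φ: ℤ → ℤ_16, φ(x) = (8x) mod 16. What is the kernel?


Kernel = preimage of identity
ker(φ) = {x ∈ ℤ : 8x ≡ 0 (mod 16)}. gcd(8,16) = 8, so 8x ≡ 0 (mod 16) ⟺ x ≡ 0 (mod 16/8 = 2). Hence ker(φ) = 2ℤ

ker(φ) = 2ℤ


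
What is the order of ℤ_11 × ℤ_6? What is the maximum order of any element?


|ℤ_11 × ℤ_6| = 11 × 6 = 66
Max element order = lcm(11,6) = 66
Cyclic? Yes (gcd=1)

|ℤ_11×ℤ_6| = 66, max element order = 66


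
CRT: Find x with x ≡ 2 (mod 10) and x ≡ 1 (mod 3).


m₁ = 10, m₂ = 3, gcd = 1, so CRT applies. M = m₁·m₂ = 30
Let M₁ = M/m₁ = 3, M₂ = M/m₂ = 10
Find y₁ ≡ M₁⁻¹ (mod m₁): 3⁻¹ ≡ 7 (mod 10)
Find y₂ ≡ M₂⁻¹ (mod m₂): 10⁻¹ ≡ 1 (mod 3)
x = a₁·M₁·y₁ + a₂·M₂·y₂ = 2·3·7 + 1·10·1 = 52
Reduce mod 30: x ≡ 22
Check: 22 mod 10 = 2 ✓, 22 mod 3 = 1 ✓

x ≡ 22 (mod 30)


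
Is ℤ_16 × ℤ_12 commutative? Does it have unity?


Direct product ring; commutative with unity (1,1); but (1,0)·(0,1) = (0,0) gives zero divisors, so not an integral domain
Commutative: Yes
Integral domain: No
Has unity: Yes

ℤ_16 × ℤ_12: Commutative=Yes, Unity=Yes


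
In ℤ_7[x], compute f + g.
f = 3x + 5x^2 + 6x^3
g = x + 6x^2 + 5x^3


Add coefficients mod 7:
x^0: 0 + 0 = 0 (mod 7)
x^1: 3 + 1 = 4 (mod 7)
x^2: 5 + 6 = 4 (mod 7)
x^3: 6 + 5 = 4 (mod 7)
Result: 4x + 4x^2 + 4x^3

f + g = 4x + 4x^2 + 4x^3


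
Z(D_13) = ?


Z(G) = {g ∈ G | gx = xg for all x ∈ G}
For odd n, Z(D_n) = {e}: no nontrivial rotation commutes with all reflections

Z(D_13) = {e}


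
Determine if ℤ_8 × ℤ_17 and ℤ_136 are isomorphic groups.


Comparing ℤ_8 × ℤ_17 and ℤ_136:
gcd(8,17) = 1, so ℤ_8 × ℤ_17 ≅ ℤ_136 (CRT)

Yes, ℤ_8 × ℤ_17 ≅ ℤ_136


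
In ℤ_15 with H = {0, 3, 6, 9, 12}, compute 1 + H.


1 + H = {1 + h (mod 15) : h ∈ H}
1+0=1, 1+3=4, 1+6=7, 1+9=10, 1+12=13

1 + H = {1, 4, 7, 10, 13}


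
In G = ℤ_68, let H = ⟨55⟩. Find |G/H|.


|⟨55⟩| = n / gcd(55, 68) = 68 / 1 = 68
H is normal (ℤ_68 is abelian).
|G/H| = |G| / |H| = 68 / 68 = 1

|G/H| = 1


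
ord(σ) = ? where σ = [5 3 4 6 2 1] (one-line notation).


Cycle decomposition: (1 5 2 3 4 6)
Cycle lengths: 6
Order = lcm(6) = 6

ord(σ) = 6


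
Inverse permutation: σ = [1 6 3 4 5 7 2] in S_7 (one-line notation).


To find σ⁻¹, swap domain and range:
σ(1) = 1 → σ⁻¹(1) = 1
σ(2) = 6 → σ⁻¹(6) = 2
σ(3) = 3 → σ⁻¹(3) = 3
σ(4) = 4 → σ⁻¹(4) = 4
σ(5) = 5 → σ⁻¹(5) = 5
σ(6) = 7 → σ⁻¹(7) = 6
σ(7) = 2 → σ⁻¹(2) = 7

σ⁻¹ = [1 7 3 4 5 2 6]


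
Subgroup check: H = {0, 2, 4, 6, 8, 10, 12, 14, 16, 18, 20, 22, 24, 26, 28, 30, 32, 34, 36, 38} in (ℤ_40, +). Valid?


Subgroup test for H = {0, 2, 4, 6, 8, 10, 12, 14, 16, 18, 20, 22, 24, 26, 28, 30, 32, 34, 36, 38} in (ℤ_40, +):
(1) 0 ∈ H? Yes
(2) Closure: for all a,b ∈ H, (a+b) mod 40 ∈ H? Yes
(3) Inverses: for all a ∈ H, -a mod 40 ∈ H? Yes

Yes, H is a subgroup of ℤ_40


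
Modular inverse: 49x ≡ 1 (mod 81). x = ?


Use the extended Euclidean algorithm to write 1 = 49·s + 81·t; then s mod 81 is the inverse.
Euclidean algorithm:
  49 = 0·81 + 49
  81 = 1·49 + 32
  49 = 1·32 + 17
  32 = 1·17 + 15
  17 = 1·15 + 2
  15 = 7·2 + 1
  2 = 2·1 + 0
gcd(49,81) = 1
Back-substitution gives: 49·(-38) + 81·(23) = 1
So 49⁻¹ ≡ -38 ≡ 43 (mod 81)
Check: 49 × 43 = 2107 ≡ 1 (mod 81) ✓

49⁻¹ ≡ 43 (mod 81)


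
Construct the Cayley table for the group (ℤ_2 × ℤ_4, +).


Elements: {(0,0), (0,1), (0,2), (0,3), (1,0), (1,1), (1,2), (1,3)}
Operation: componentwise addition mod (2, 4)
Entry (a, b) = ((a₁+b₁) mod 2, (a₂+b₂) mod 4)

Cayley table:
      | (0,0) | (0,1) | (0,2) | (0,3) | (1,0) | (1,1) | (1,2) | (1,3)
(0,0) | (0,0) | (0,1) | (0,2) | (0,3) | (1,0) | (1,1) | (1,2) | (1,3)
(0,1) | (0,1) | (0,2) | (0,3) | (0,0) | (1,1) | (1,2) | (1,3) | (1,0)
(0,2) | (0,2) | (0,3) | (0,0) | (0,1) | (1,2) | (1,3) | (1,0) | (1,1)
(0,3) | (0,3) | (0,0) | (0,1) | (0,2) | (1,3) | (1,0) | (1,1) | (1,2)
(1,0) | (1,0) | (1,1) | (1,2) | (1,3) | (0,0) | (0,1) | (0,2) | (0,3)
(1,1) | (1,1) | (1,2) | (1,3) | (1,0) | (0,1) | (0,2) | (0,3) | (0,0)
(1,2) | (1,2) | (1,3) | (1,0) | (1,1) | (0,2) | (0,3) | (0,0) | (0,1)
(1,3) | (1,3) | (1,0) | (1,1) | (1,2) | (0,3) | (0,0) | (0,1) | (0,2)


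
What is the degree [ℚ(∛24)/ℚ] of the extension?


∛24 has minimal polynomial x³ - 24 (irreducible over ℚ since 24 is not a perfect cube)

[ℚ(∛24)/ℚ] = 3


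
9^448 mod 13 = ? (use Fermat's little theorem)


Fermat's little theorem: if p is prime and gcd(a,p)=1, then a^(p-1) ≡ 1 (mod p)
p = 13 is prime, gcd(9,13) = 1
Reduce exponent: 448 mod 12 = 4
So 9^448 ≡ 9^4 (mod 13)
9^4 mod 13 = 9

9^448 ≡ 9 (mod 13)


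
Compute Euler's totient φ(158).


Factor n: 158 = 2 × 79
φ(n) = n · ∏(1 - 1/p) over distinct primes p | n
φ(158) = 158 · (1 - 1/2) · (1 - 1/79) = 78

φ(158) = 78


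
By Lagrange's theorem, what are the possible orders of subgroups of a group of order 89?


Lagrange's theorem: |H| divides |G|
|G| = 89
Divisors of 89: 1, 89

Possible subgroup orders: {1, 89}


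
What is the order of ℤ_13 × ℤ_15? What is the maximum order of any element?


|ℤ_13 × ℤ_15| = 13 × 15 = 195
Max element order = lcm(13,15) = 195
Cyclic? Yes (gcd=1)

|ℤ_13×ℤ_15| = 195, max element order = 195


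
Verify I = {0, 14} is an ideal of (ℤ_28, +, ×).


Check ideal conditions for I = {0, 14} in ℤ_28:
(1) I is an additive subgroup? Yes
(2) For r ∈ ℤ_28 and a ∈ I: r·a ∈ I? Yes

Yes, I is an ideal of ℤ_28


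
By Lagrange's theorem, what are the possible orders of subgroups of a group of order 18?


Lagrange's theorem: |H| divides |G|
|G| = 18
Divisors of 18: 1, 2, 3, 6, 9, 18

Possible subgroup orders: {1, 2, 3, 6, 9, 18}


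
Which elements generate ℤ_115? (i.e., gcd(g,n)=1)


g generates ℤ_n iff gcd(g,n) = 1
Prime factors of 115: 5, 23
Generators are g ∈ {1,...,114} not divisible by any of these primes.
Generators: {1, 2, 3, 4, 6, 7, 8, 9, 11, 12, 13, 14, 16, 17, 18, 19, 21, 22, 24, 26, 27, 28, 29, 31, 32, 33, 34, 36, 37, 38, 39, 41, 42, 43, 44, 47, 48, 49, 51, 52, 53, 54, 56, 57, 58, 59, 61, 62, 63, 64, 66, 67, 68, 71, 72, 73, 74, 76, 77, 78, 79, 81, 82, 83, 84, 86, 87, 88, 89, 91, 93, 94, 96, 97, 98, 99, 101, 102, 103, 104, 106, 107, 108, 109, 111, 112, 113, 114}
Number of generators = φ(115) = 88

Generators of ℤ_115 = {1, 2, 3, 4, 6, 7, 8, 9, 11, 12, 13, 14, 16, 17, 18, 19, 21, 22, 24, 26, 27, 28, 29, 31, 32, 33, 34, 36, 37, 38, 39, 41, 42, 43, 44, 47, 48, 49, 51, 52, 53, 54, 56, 57, 58, 59, 61, 62, 63, 64, 66, 67, 68, 71, 72, 73, 74, 76, 77, 78, 79, 81, 82, 83, 84, 86, 87, 88, 89, 91, 93, 94, 96, 97, 98, 99, 101, 102, 103, 104, 106, 107, 108, 109, 111, 112, 113, 114}


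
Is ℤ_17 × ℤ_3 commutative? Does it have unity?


Direct product ring; commutative with unity (1,1); but (1,0)·(0,1) = (0,0) gives zero divisors, so not an integral domain
Commutative: Yes
Integral domain: No
Has unity: Yes

ℤ_17 × ℤ_3: Commutative=Yes, Unity=Yes


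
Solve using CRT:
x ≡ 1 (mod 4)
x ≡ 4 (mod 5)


m₁ = 4, m₂ = 5, gcd = 1, so CRT applies. M = m₁·m₂ = 20
Let M₁ = M/m₁ = 5, M₂ = M/m₂ = 4
Find y₁ ≡ M₁⁻¹ (mod m₁): 5⁻¹ ≡ 1 (mod 4)
Find y₂ ≡ M₂⁻¹ (mod m₂): 4⁻¹ ≡ 4 (mod 5)
x = a₁·M₁·y₁ + a₂·M₂·y₂ = 1·5·1 + 4·4·4 = 69
Reduce mod 20: x ≡ 9
Check: 9 mod 4 = 1 ✓, 9 mod 5 = 4 ✓

x ≡ 9 (mod 20)


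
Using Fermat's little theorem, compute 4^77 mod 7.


Fermat's little theorem: if p is prime and gcd(a,p)=1, then a^(p-1) ≡ 1 (mod p)
p = 7 is prime, gcd(4,7) = 1
Reduce exponent: 77 mod 6 = 5
So 4^77 ≡ 4^5 (mod 7)
4^5 mod 7 = 2

4^77 ≡ 2 (mod 7)


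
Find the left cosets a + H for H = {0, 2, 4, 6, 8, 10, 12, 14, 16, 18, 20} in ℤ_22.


H = {0, 2, 4, 6, 8, 10, 12, 14, 16, 18, 20}, |H| = 11
Number of cosets = |G|/|H| = 22/11 = 2
0 + H = {0, 2, 4, 6, 8, 10, 12, 14, 16, 18, 20}
1 + H = {1, 3, 5, 7, 9, 11, 13, 15, 17, 19, 21}

Cosets: 0+H={0,2,4,6,8,10,12,14,16,18,20}; 1+H={1,3,5,7,9,11,13,15,17,19,21}


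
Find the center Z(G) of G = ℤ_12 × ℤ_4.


Z(G) = {g ∈ G | gx = xg for all x ∈ G}
Direct product of abelian groups is abelian, so Z(G) = G

Z(ℤ_12 × ℤ_4) = ℤ_12 × ℤ_4


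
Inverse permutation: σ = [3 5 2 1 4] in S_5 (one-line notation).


To find σ⁻¹, swap domain and range:
σ(1) = 3 → σ⁻¹(3) = 1
σ(2) = 5 → σ⁻¹(5) = 2
σ(3) = 2 → σ⁻¹(2) = 3
σ(4) = 1 → σ⁻¹(1) = 4
σ(5) = 4 → σ⁻¹(4) = 5

σ⁻¹ = [4 3 1 5 2]


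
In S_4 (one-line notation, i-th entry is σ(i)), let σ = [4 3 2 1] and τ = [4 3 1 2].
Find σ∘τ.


σ∘τ: apply τ first, then σ
1 →τ 4 →σ 1
2 →τ 3 →σ 2
3 →τ 1 →σ 4
4 →τ 2 →σ 3

σ∘τ = [1 2 4 3]


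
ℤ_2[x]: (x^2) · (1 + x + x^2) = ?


Expand and collect like terms; reduce coefficients mod 2:
x^0: 0·1 = 0 ≡ 0 (mod 2)
x^1: 0·1 + 0·1 = 0 ≡ 0 (mod 2)
x^2: 0·1 + 0·1 + 1·1 = 1 ≡ 1 (mod 2)
x^3: 0·1 + 1·1 = 1 ≡ 1 (mod 2)
x^4: 1·1 = 1 ≡ 1 (mod 2)
Result: x^2 + x^3 + x^4

f · g = x^2 + x^3 + x^4


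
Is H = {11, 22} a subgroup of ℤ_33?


Subgroup test for H = {11, 22} in (ℤ_33, +):
(1) 0 ∈ H? No
(2) Closure: for all a,b ∈ H, (a+b) mod 33 ∈ H? No  [counterexample: 11 + 22 = 0 ∉ H]
(3) Inverses: for all a ∈ H, -a mod 33 ∈ H? Yes

No, H is not a subgroup of ℤ_33


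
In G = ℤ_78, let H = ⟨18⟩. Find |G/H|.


|⟨18⟩| = n / gcd(18, 78) = 78 / 6 = 13
H is normal (ℤ_78 is abelian).
|G/H| = |G| / |H| = 78 / 13 = 6

|G/H| = 6


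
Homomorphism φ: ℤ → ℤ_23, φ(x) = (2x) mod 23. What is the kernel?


Kernel = preimage of identity
ker(φ) = {x ∈ ℤ : 2x ≡ 0 (mod 23)}. gcd(2,23) = 1, so 2x ≡ 0 (mod 23) ⟺ x ≡ 0 (mod 23/1 = 23). Hence ker(φ) = 23ℤ

ker(φ) = 23ℤ


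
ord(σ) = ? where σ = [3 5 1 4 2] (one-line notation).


Cycle decomposition: (1 3) (2 5)
Cycle lengths: 2, 2
Order = lcm(2, 2) = 2

ord(σ) = 2


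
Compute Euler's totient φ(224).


Factor n: 224 = 2^5 × 7
φ(n) = n · ∏(1 - 1/p) over distinct primes p | n
φ(224) = 224 · (1 - 1/2) · (1 - 1/7) = 96

φ(224) = 96


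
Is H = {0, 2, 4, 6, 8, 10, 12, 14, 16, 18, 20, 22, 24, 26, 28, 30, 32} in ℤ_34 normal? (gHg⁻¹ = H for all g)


H = {0, 2, 4, 6, 8, 10, 12, 14, 16, 18, 20, 22, 24, 26, 28, 30, 32} in ℤ_34
ℤ_34 is abelian; every subgroup of an abelian group is normal

Yes, normal subgroup


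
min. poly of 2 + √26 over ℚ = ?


Let α = 2 + √26. Then α - 2 = √26, so (α - 2)² = 26, giving α² - 4α - 22 = 0. Degree 2 and α ∉ ℚ, so this is the minimal polynomial.

Minimal polynomial: x² - 4x - 22


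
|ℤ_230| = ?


ℤ_n has n elements.

|ℤ_230| = 230


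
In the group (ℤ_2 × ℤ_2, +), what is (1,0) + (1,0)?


Operation: componentwise addition mod (2, 2)
(1,0) + (1,0) = ((a₁+b₁) mod 2, (a₂+b₂) mod 2) with a = (1,0), b = (1,0)

(1,0) + (1,0) = (0,0)


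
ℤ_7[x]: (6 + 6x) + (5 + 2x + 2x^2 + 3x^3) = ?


Add coefficients mod 7:
x^0: 6 + 5 = 4 (mod 7)
x^1: 6 + 2 = 1 (mod 7)
x^2: 0 + 2 = 2 (mod 7)
x^3: 0 + 3 = 3 (mod 7)
Result: 4 + x + 2x^2 + 3x^3

f + g = 4 + x + 2x^2 + 3x^3


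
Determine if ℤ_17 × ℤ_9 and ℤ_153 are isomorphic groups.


Comparing ℤ_17 × ℤ_9 and ℤ_153:
gcd(17,9) = 1, so ℤ_17 × ℤ_9 ≅ ℤ_153 (CRT)

Yes, ℤ_17 × ℤ_9 ≅ ℤ_153


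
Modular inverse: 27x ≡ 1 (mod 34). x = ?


Use the extended Euclidean algorithm to write 1 = 27·s + 34·t; then s mod 34 is the inverse.
Euclidean algorithm:
  27 = 0·34 + 27
  34 = 1·27 + 7
  27 = 3·7 + 6
  7 = 1·6 + 1
  6 = 6·1 + 0
gcd(27,34) = 1
Back-substitution gives: 27·(-5) + 34·(4) = 1
So 27⁻¹ ≡ -5 ≡ 29 (mod 34)
Check: 27 × 29 = 783 ≡ 1 (mod 34) ✓

27⁻¹ ≡ 29 (mod 34)


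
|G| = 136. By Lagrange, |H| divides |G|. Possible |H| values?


Lagrange's theorem: |H| divides |G|
|G| = 136
Divisors of 136: 1, 2, 4, 8, 17, 34, 68, 136

Possible subgroup orders: {1, 2, 4, 8, 17, 34, 68, 136}


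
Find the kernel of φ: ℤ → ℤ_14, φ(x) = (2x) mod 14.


Kernel = preimage of identity
ker(φ) = {x ∈ ℤ : 2x ≡ 0 (mod 14)}. gcd(2,14) = 2, so 2x ≡ 0 (mod 14) ⟺ x ≡ 0 (mod 14/2 = 7). Hence ker(φ) = 7ℤ

ker(φ) = 7ℤ


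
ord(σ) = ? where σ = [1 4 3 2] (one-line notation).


Cycle decomposition: (2 4)
Cycle lengths: 2
Order = lcm(2) = 2

ord(σ) = 2


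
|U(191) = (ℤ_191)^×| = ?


U(n) is the group of units mod n; |U(n)| = φ(n)
|U(191)| = φ(191) = 190

|U(191) = (ℤ_191)^×| = 190


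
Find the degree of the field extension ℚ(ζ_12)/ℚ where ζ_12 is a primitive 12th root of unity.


[ℚ(ζ_n):ℚ] = deg Φ_n(x) = φ(n). Here φ(12) = 4

[ℚ(ζ_12)/ℚ where ζ_12 is a primitive 12th root of unity] = 4


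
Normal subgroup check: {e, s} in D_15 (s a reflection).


H = {e, s} in D_15 (s a reflection)
r·s·r⁻¹ = sr⁻² ≠ s for n ≥ 3, so {e, s} is not closed under conjugation

No, not a normal subgroup


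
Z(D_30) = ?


Z(G) = {g ∈ G | gx = xg for all x ∈ G}
For even n, Z(D_n) = {e, r^(n/2)}: the 180° rotation r^15 commutes with every reflection and rotation

Z(D_30) = {e, r^15}


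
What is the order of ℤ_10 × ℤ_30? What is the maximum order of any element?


|ℤ_10 × ℤ_30| = 10 × 30 = 300
Max element order = lcm(10,30) = 30
Cyclic? No (gcd=10)

|ℤ_10×ℤ_30| = 300, max element order = 30


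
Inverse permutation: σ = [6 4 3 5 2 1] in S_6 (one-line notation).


To find σ⁻¹, swap domain and range:
σ(1) = 6 → σ⁻¹(6) = 1
σ(2) = 4 → σ⁻¹(4) = 2
σ(3) = 3 → σ⁻¹(3) = 3
σ(4) = 5 → σ⁻¹(5) = 4
σ(5) = 2 → σ⁻¹(2) = 5
σ(6) = 1 → σ⁻¹(1) = 6

σ⁻¹ = [6 5 3 2 4 1]


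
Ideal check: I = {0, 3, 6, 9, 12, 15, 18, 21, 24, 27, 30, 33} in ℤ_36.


Check ideal conditions for I = {0, 3, 6, 9, 12, 15, 18, 21, 24, 27, 30, 33} in ℤ_36:
(1) I is an additive subgroup? Yes
(2) For r ∈ ℤ_36 and a ∈ I: r·a ∈ I? Yes

Yes, I is an ideal of ℤ_36


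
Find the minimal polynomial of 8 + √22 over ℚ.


Let α = 8 + √22. Then α - 8 = √22, so (α - 8)² = 22, giving α² - 16α + 42 = 0. Degree 2 and α ∉ ℚ, so this is the minimal polynomial.

Minimal polynomial: x² - 16x + 42


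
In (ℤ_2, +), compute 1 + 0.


Operation: addition mod 2
1 + 0 = (a + b) mod 2 with a = 1, b = 0

1 + 0 = 1


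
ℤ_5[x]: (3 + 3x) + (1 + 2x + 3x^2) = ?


Add coefficients mod 5:
x^0: 3 + 1 = 4 (mod 5)
x^1: 3 + 2 = 0 (mod 5)
x^2: 0 + 3 = 3 (mod 5)
Result: 4 + 3x^2

f + g = 4 + 3x^2


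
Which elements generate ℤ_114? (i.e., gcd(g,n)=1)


g generates ℤ_n iff gcd(g,n) = 1
Prime factors of 114: 2, 3, 19
Generators are g ∈ {1,...,113} not divisible by any of these primes.
Generators: {1, 5, 7, 11, 13, 17, 23, 25, 29, 31, 35, 37, 41, 43, 47, 49, 53, 55, 59, 61, 65, 67, 71, 73, 77, 79, 83, 85, 89, 91, 97, 101, 103, 107, 109, 113}
Number of generators = φ(114) = 36

Generators of ℤ_114 = {1, 5, 7, 11, 13, 17, 23, 25, 29, 31, 35, 37, 41, 43, 47, 49, 53, 55, 59, 61, 65, 67, 71, 73, 77, 79, 83, 85, 89, 91, 97, 101, 103, 107, 109, 113}


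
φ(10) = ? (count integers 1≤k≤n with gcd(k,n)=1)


φ(n) = count of k ∈ {1,...,n} with gcd(k,n)=1
Coprimes to 10: {1, 3, 7, 9}
Count: 4

φ(10) = 4


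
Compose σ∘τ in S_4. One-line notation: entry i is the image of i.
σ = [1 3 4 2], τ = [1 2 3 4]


σ∘τ: apply τ first, then σ
1 →τ 1 →σ 1
2 →τ 2 →σ 3
3 →τ 3 →σ 4
4 →τ 4 →σ 2

σ∘τ = [1 3 4 2]


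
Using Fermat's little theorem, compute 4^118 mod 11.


Fermat's little theorem: if p is prime and gcd(a,p)=1, then a^(p-1) ≡ 1 (mod p)
p = 11 is prime, gcd(4,11) = 1
Reduce exponent: 118 mod 10 = 8
So 4^118 ≡ 4^8 (mod 11)
4^8 mod 11 = 9

4^118 ≡ 9 (mod 11)


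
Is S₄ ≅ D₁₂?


Comparing S₄ and D₁₂:
S₄ has trivial center; D₁₂ has center {e, r⁶}

No, S₄ ≇ D₁₂


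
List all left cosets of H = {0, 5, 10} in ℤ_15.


H = {0, 5, 10}, |H| = 3
Number of cosets = |G|/|H| = 15/3 = 5
0 + H = {0, 5, 10}
1 + H = {1, 6, 11}
2 + H = {2, 7, 12}
3 + H = {3, 8, 13}
4 + H = {4, 9, 14}

Cosets: 0+H={0,5,10}; 1+H={1,6,11}; 2+H={2,7,12}; 3+H={3,8,13}; 4+H={4,9,14}


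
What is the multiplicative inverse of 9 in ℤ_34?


Use the extended Euclidean algorithm to write 1 = 9·s + 34·t; then s mod 34 is the inverse.
Euclidean algorithm:
  9 = 0·34 + 9
  34 = 3·9 + 7
  9 = 1·7 + 2
  7 = 3·2 + 1
  2 = 2·1 + 0
gcd(9,34) = 1
Back-substitution gives: 9·(-15) + 34·(4) = 1
So 9⁻¹ ≡ -15 ≡ 19 (mod 34)
Check: 9 × 19 = 171 ≡ 1 (mod 34) ✓

9⁻¹ ≡ 19 (mod 34)


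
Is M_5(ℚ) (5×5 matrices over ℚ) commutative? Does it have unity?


Matrix multiplication is non-commutative for n ≥ 2; the identity matrix I is the unity; singular matrices give zero divisors, so not an integral domain
Commutative: No
Integral domain: No
Has unity: Yes

M_5(ℚ) (5×5 matrices over ℚ): Commutative=No, Unity=Yes


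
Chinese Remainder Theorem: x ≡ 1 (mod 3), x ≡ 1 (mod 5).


m₁ = 3, m₂ = 5, gcd = 1, so CRT applies. M = m₁·m₂ = 15
Let M₁ = M/m₁ = 5, M₂ = M/m₂ = 3
Find y₁ ≡ M₁⁻¹ (mod m₁): 5⁻¹ ≡ 2 (mod 3)
Find y₂ ≡ M₂⁻¹ (mod m₂): 3⁻¹ ≡ 2 (mod 5)
x = a₁·M₁·y₁ + a₂·M₂·y₂ = 1·5·2 + 1·3·2 = 16
Reduce mod 15: x ≡ 1
Check: 1 mod 3 = 1 ✓, 1 mod 5 = 1 ✓

x ≡ 1 (mod 15)


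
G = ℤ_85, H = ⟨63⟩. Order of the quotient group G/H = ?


|⟨63⟩| = n / gcd(63, 85) = 85 / 1 = 85
H is normal (ℤ_85 is abelian).
|G/H| = |G| / |H| = 85 / 85 = 1

|G/H| = 1


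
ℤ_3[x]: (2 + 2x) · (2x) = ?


Expand and collect like terms; reduce coefficients mod 3:
x^0: 2·0 = 0 ≡ 0 (mod 3)
x^1: 2·2 + 2·0 = 4 ≡ 1 (mod 3)
x^2: 2·2 = 4 ≡ 1 (mod 3)
Result: x + x^2

f · g = x + x^2


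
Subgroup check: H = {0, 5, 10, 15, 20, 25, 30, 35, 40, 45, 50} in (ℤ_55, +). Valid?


Subgroup test for H = {0, 5, 10, 15, 20, 25, 30, 35, 40, 45, 50} in (ℤ_55, +):
(1) 0 ∈ H? Yes
(2) Closure: for all a,b ∈ H, (a+b) mod 55 ∈ H? Yes
(3) Inverses: for all a ∈ H, -a mod 55 ∈ H? Yes

Yes, H is a subgroup of ℤ_55


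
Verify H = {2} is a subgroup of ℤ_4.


Subgroup test for H = {2} in (ℤ_4, +):
(1) 0 ∈ H? No
(2) Closure: for all a,b ∈ H, (a+b) mod 4 ∈ H? No  [counterexample: 2 + 2 = 0 ∉ H]
(3) Inverses: for all a ∈ H, -a mod 4 ∈ H? Yes

No, H is not a subgroup of ℤ_4


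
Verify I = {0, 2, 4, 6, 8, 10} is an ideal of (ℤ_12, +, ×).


Check ideal conditions for I = {0, 2, 4, 6, 8, 10} in ℤ_12:
(1) I is an additive subgroup? Yes
(2) For r ∈ ℤ_12 and a ∈ I: r·a ∈ I? Yes

Yes, I is an ideal of ℤ_12


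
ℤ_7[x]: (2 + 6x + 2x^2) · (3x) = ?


Expand and collect like terms; reduce coefficients mod 7:
x^0: 2·0 = 0 ≡ 0 (mod 7)
x^1: 2·3 + 6·0 = 6 ≡ 6 (mod 7)
x^2: 6·3 + 2·0 = 18 ≡ 4 (mod 7)
x^3: 2·3 = 6 ≡ 6 (mod 7)
Result: 6x + 4x^2 + 6x^3

f · g = 6x + 4x^2 + 6x^3


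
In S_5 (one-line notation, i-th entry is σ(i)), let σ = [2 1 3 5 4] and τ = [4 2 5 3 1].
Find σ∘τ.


σ∘τ: apply τ first, then σ
1 →τ 4 →σ 5
2 →τ 2 →σ 1
3 →τ 5 →σ 4
4 →τ 3 →σ 3
5 →τ 1 →σ 2

σ∘τ = [5 1 4 3 2]


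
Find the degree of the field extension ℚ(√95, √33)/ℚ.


[ℚ(√95,√33):ℚ] = [ℚ(√95,√33):ℚ(√95)]·[ℚ(√95):ℚ] = 2·2 = 4

[ℚ(√95, √33)/ℚ] = 4


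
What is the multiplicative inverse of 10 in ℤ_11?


Use the extended Euclidean algorithm to write 1 = 10·s + 11·t; then s mod 11 is the inverse.
Euclidean algorithm:
  10 = 0·11 + 10
  11 = 1·10 + 1
  10 = 10·1 + 0
gcd(10,11) = 1
Back-substitution gives: 10·(-1) + 11·(1) = 1
So 10⁻¹ ≡ -1 ≡ 10 (mod 11)
Check: 10 × 10 = 100 ≡ 1 (mod 11) ✓

10⁻¹ ≡ 10 (mod 11)


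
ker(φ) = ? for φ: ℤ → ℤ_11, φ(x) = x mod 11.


Kernel = preimage of identity
ker(φ) = {x ∈ ℤ : x ≡ 0 (mod 11)} = 11ℤ = {0, ±11, ±22, ...}

ker(φ) = 11ℤ


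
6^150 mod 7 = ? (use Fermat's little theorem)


Fermat's little theorem: if p is prime and gcd(a,p)=1, then a^(p-1) ≡ 1 (mod p)
p = 7 is prime, gcd(6,7) = 1
Reduce exponent: 150 mod 6 = 0
So 6^150 ≡ 6^0 (mod 7)
6^0 = 1

6^150 ≡ 1 (mod 7)


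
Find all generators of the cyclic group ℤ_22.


g generates ℤ_n iff gcd(g,n) = 1
Prime factors of 22: 2, 11
Generators are g ∈ {1,...,21} not divisible by any of these primes.
Generators: {1, 3, 5, 7, 9, 13, 15, 17, 19, 21}
Number of generators = φ(22) = 10

Generators of ℤ_22 = {1, 3, 5, 7, 9, 13, 15, 17, 19, 21}


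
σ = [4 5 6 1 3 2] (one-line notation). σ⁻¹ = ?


To find σ⁻¹, swap domain and range:
σ(1) = 4 → σ⁻¹(4) = 1
σ(2) = 5 → σ⁻¹(5) = 2
σ(3) = 6 → σ⁻¹(6) = 3
σ(4) = 1 → σ⁻¹(1) = 4
σ(5) = 3 → σ⁻¹(3) = 5
σ(6) = 2 → σ⁻¹(2) = 6

σ⁻¹ = [4 6 5 1 2 3]


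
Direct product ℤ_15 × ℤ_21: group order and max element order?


|ℤ_15 × ℤ_21| = 15 × 21 = 315
Max element order = lcm(15,21) = 105
Cyclic? No (gcd=3)

|ℤ_15×ℤ_21| = 315, max element order = 105


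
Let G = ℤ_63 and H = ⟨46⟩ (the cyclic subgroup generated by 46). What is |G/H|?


|⟨46⟩| = n / gcd(46, 63) = 63 / 1 = 63
H is normal (ℤ_63 is abelian).
|G/H| = |G| / |H| = 63 / 63 = 1

|G/H| = 1


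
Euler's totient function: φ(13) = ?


φ(n) = count of k ∈ {1,...,n} with gcd(k,n)=1
Coprimes to 13: {1, 2, 3, 4, 5, 6, 7, 8, 9, 10, 11, 12}
Count: 12

φ(13) = 12


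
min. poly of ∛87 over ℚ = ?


∛87 satisfies x³ - 87 = 0, irreducible over ℚ (no rational root; 87 is not a perfect cube)

Minimal polynomial: x³ - 87


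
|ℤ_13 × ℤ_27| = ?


|A × B| = |A| · |B|
|ℤ_13 × ℤ_27| = 13 × 27 = 351

|ℤ_13 × ℤ_27| = 351


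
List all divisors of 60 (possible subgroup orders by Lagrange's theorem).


Lagrange's theorem: |H| divides |G|
|G| = 60
Divisors of 60: 1, 2, 3, 4, 5, 6, 10, 12, 15, 20, 30, 60

Possible subgroup orders: {1, 2, 3, 4, 5, 6, 10, 12, 15, 20, 30, 60}


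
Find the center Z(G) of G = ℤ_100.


Z(G) = {g ∈ G | gx = xg for all x ∈ G}
ℤ_100 is abelian, so Z(G) = G

Z(ℤ_100) = ℤ_100


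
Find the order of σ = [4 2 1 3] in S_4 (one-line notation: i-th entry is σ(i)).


Cycle decomposition: (1 4 3)
Cycle lengths: 3
Order = lcm(3) = 3

ord(σ) = 3


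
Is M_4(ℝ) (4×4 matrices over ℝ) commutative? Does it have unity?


Matrix multiplication is non-commutative for n ≥ 2; the identity matrix I is the unity; singular matrices give zero divisors, so not an integral domain
Commutative: No
Integral domain: No
Has unity: Yes

M_4(ℝ) (4×4 matrices over ℝ): Commutative=No, Unity=Yes


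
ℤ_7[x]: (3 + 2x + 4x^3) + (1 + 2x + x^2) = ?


Add coefficients mod 7:
x^0: 3 + 1 = 4 (mod 7)
x^1: 2 + 2 = 4 (mod 7)
x^2: 0 + 1 = 1 (mod 7)
x^3: 4 + 0 = 4 (mod 7)
Result: 4 + 4x + x^2 + 4x^3

f + g = 4 + 4x + x^2 + 4x^3


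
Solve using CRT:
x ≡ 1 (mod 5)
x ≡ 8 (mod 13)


m₁ = 5, m₂ = 13, gcd = 1, so CRT applies. M = m₁·m₂ = 65
Let M₁ = M/m₁ = 13, M₂ = M/m₂ = 5
Find y₁ ≡ M₁⁻¹ (mod m₁): 13⁻¹ ≡ 2 (mod 5)
Find y₂ ≡ M₂⁻¹ (mod m₂): 5⁻¹ ≡ 8 (mod 13)
x = a₁·M₁·y₁ + a₂·M₂·y₂ = 1·13·2 + 8·5·8 = 346
Reduce mod 65: x ≡ 21
Check: 21 mod 5 = 1 ✓, 21 mod 13 = 8 ✓

x ≡ 21 (mod 65)


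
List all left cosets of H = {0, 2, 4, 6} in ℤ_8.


H = {0, 2, 4, 6}, |H| = 4
Number of cosets = |G|/|H| = 8/4 = 2
0 + H = {0, 2, 4, 6}
1 + H = {1, 3, 5, 7}

Cosets: 0+H={0,2,4,6}; 1+H={1,3,5,7}


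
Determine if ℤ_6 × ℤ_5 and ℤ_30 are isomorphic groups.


Comparing ℤ_6 × ℤ_5 and ℤ_30:
gcd(6,5) = 1, so ℤ_6 × ℤ_5 ≅ ℤ_30 (CRT)

Yes, ℤ_6 × ℤ_5 ≅ ℤ_30


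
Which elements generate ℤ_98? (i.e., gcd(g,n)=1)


g generates ℤ_n iff gcd(g,n) = 1
Prime factors of 98: 2, 7
Generators are g ∈ {1,...,97} not divisible by any of these primes.
Generators: {1, 3, 5, 9, 11, 13, 15, 17, 19, 23, 25, 27, 29, 31, 33, 37, 39, 41, 43, 45, 47, 51, 53, 55, 57, 59, 61, 65, 67, 69, 71, 73, 75, 79, 81, 83, 85, 87, 89, 93, 95, 97}
Number of generators = φ(98) = 42

Generators of ℤ_98 = {1, 3, 5, 9, 11, 13, 15, 17, 19, 23, 25, 27, 29, 31, 33, 37, 39, 41, 43, 45, 47, 51, 53, 55, 57, 59, 61, 65, 67, 69, 71, 73, 75, 79, 81, 83, 85, 87, 89, 93, 95, 97}


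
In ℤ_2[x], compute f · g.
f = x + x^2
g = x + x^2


Expand and collect like terms; reduce coefficients mod 2:
x^0: 0·0 = 0 ≡ 0 (mod 2)
x^1: 0·1 + 1·0 = 0 ≡ 0 (mod 2)
x^2: 0·1 + 1·1 + 1·0 = 1 ≡ 1 (mod 2)
x^3: 1·1 + 1·1 = 2 ≡ 0 (mod 2)
x^4: 1·1 = 1 ≡ 1 (mod 2)
Result: x^2 + x^4

f · g = x^2 + x^4


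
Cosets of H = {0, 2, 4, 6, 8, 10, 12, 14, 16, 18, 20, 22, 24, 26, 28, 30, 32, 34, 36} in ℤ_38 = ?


H = {0, 2, 4, 6, 8, 10, 12, 14, 16, 18, 20, 22, 24, 26, 28, 30, 32, 34, 36}, |H| = 19
Number of cosets = |G|/|H| = 38/19 = 2
0 + H = {0, 2, 4, 6, 8, 10, 12, 14, 16, 18, 20, 22, 24, 26, 28, 30, 32, 34, 36}
1 + H = {1, 3, 5, 7, 9, 11, 13, 15, 17, 19, 21, 23, 25, 27, 29, 31, 33, 35, 37}

Cosets: 0+H={0,2,4,6,8,10,12,14,16,18,20,22,24,26,28,30,32,34,36}; 1+H={1,3,5,7,9,11,13,15,17,19,21,23,25,27,29,31,33,35,37}


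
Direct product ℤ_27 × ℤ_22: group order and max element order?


|ℤ_27 × ℤ_22| = 27 × 22 = 594
Max element order = lcm(27,22) = 594
Cyclic? Yes (gcd=1)

|ℤ_27×ℤ_22| = 594, max element order = 594


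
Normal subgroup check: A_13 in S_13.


H = A_13 in S_13
A_13 has index 2 in S_13, and every subgroup of index 2 is normal

Yes, normal subgroup


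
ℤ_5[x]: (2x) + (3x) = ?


Add coefficients mod 5:
x^0: 0 + 0 = 0 (mod 5)
x^1: 2 + 3 = 0 (mod 5)
Result: 0

f + g = 0


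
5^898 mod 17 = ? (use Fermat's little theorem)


Fermat's little theorem: if p is prime and gcd(a,p)=1, then a^(p-1) ≡ 1 (mod p)
p = 17 is prime, gcd(5,17) = 1
Reduce exponent: 898 mod 16 = 2
So 5^898 ≡ 5^2 (mod 17)
5^2 mod 17 = 8

5^898 ≡ 8 (mod 17)


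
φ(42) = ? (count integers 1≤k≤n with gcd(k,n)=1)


Factor n: 42 = 2 × 3 × 7
φ(n) = n · ∏(1 - 1/p) over distinct primes p | n
φ(42) = 42 · (1 - 1/2) · (1 - 1/3) · (1 - 1/7) = 12

φ(42) = 12


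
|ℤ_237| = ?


ℤ_n has n elements.

|ℤ_237| = 237


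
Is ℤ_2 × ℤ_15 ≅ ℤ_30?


Comparing ℤ_2 × ℤ_15 and ℤ_30:
gcd(2,15) = 1, so ℤ_2 × ℤ_15 ≅ ℤ_30 (CRT)

Yes, ℤ_2 × ℤ_15 ≅ ℤ_30


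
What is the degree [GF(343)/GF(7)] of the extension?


GF(343) = GF(7^3), so the extension degree is 3

[GF(343)/GF(7)] = 3
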